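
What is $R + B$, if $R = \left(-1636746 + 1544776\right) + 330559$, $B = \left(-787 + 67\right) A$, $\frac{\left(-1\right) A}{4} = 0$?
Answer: $238589$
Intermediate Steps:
$A = 0$ ($A = \left(-4\right) 0 = 0$)
$B = 0$ ($B = \left(-787 + 67\right) 0 = \left(-720\right) 0 = 0$)
$R = 238589$ ($R = -91970 + 330559 = 238589$)
$R + B = 238589 + 0 = 238589$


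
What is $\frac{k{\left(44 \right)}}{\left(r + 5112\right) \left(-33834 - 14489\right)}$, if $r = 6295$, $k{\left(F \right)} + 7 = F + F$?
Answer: $- \frac{81}{551220461} \approx -1.4695 \cdot 10^{-7}$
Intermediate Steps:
$k{\left(F \right)} = -7 + 2 F$ ($k{\left(F \right)} = -7 + \left(F + F\right) = -7 + 2 F$)
$\frac{k{\left(44 \right)}}{\left(r + 5112\right) \left(-33834 - 14489\right)} = \frac{-7 + 2 \cdot 44}{\left(6295 + 5112\right) \left(-33834 - 14489\right)} = \frac{-7 + 88}{11407 \left(-48323\right)} = \frac{81}{-551220461} = 81 \left(- \frac{1}{551220461}\right) = - \frac{81}{551220461}$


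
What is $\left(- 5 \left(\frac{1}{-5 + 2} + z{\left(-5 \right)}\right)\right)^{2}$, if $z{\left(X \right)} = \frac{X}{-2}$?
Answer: $\frac{4225}{36} \approx 117.36$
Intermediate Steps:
$z{\left(X \right)} = - \frac{X}{2}$ ($z{\left(X \right)} = X \left(- \frac{1}{2}\right) = - \frac{X}{2}$)
$\left(- 5 \left(\frac{1}{-5 + 2} + z{\left(-5 \right)}\right)\right)^{2} = \left(- 5 \left(\frac{1}{-5 + 2} - - \frac{5}{2}\right)\right)^{2} = \left(- 5 \left(\frac{1}{-3} + \frac{5}{2}\right)\right)^{2} = \left(- 5 \left(- \frac{1}{3} + \frac{5}{2}\right)\right)^{2} = \left(\left(-5\right) \frac{13}{6}\right)^{2} = \left(- \frac{65}{6}\right)^{2} = \frac{4225}{36}$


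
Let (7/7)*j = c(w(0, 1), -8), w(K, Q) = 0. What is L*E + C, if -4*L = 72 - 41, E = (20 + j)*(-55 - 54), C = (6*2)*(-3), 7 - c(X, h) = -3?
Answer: 50613/2 ≈ 25307.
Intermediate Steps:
c(X, h) = 10 (c(X, h) = 7 - 1*(-3) = 7 + 3 = 10)
j = 10
C = -36 (C = 12*(-3) = -36)
E = -3270 (E = (20 + 10)*(-55 - 54) = 30*(-109) = -3270)
L = -31/4 (L = -(72 - 41)/4 = -¼*31 = -31/4 ≈ -7.7500)
L*E + C = -31/4*(-3270) - 36 = 50685/2 - 36 = 50613/2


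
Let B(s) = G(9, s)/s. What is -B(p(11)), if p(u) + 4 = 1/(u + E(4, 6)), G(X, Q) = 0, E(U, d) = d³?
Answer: 0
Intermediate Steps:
p(u) = -4 + 1/(216 + u) (p(u) = -4 + 1/(u + 6³) = -4 + 1/(u + 216) = -4 + 1/(216 + u))
B(s) = 0 (B(s) = 0/s = 0)
-B(p(11)) = -1*0 = 0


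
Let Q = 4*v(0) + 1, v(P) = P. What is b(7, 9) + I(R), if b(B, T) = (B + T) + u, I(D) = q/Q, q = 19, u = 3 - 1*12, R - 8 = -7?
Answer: 26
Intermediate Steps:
R = 1 (R = 8 - 7 = 1)
u = -9 (u = 3 - 12 = -9)
Q = 1 (Q = 4*0 + 1 = 0 + 1 = 1)
I(D) = 19 (I(D) = 19/1 = 19*1 = 19)
b(B, T) = -9 + B + T (b(B, T) = (B + T) - 9 = -9 + B + T)
b(7, 9) + I(R) = (-9 + 7 + 9) + 19 = 7 + 19 = 26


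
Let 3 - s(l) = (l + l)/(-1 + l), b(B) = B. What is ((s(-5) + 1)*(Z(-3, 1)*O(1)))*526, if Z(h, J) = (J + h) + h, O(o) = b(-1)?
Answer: 18410/3 ≈ 6136.7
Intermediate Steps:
O(o) = -1
s(l) = 3 - 2*l/(-1 + l) (s(l) = 3 - (l + l)/(-1 + l) = 3 - 2*l/(-1 + l))
Z(h, J) = J + 2*h
((s(-5) + 1)*(Z(-3, 1)*O(1)))*526 = (((-3 - 5)/(-1 - 5) + 1)*((1 + 2*(-3))*(-1)))*526 = ((-8/(-6) + 1)*((1 - 6)*(-1)))*526 = ((-⅙*(-8) + 1)*(-5*(-1)))*526 = ((4/3 + 1)*5)*526 = ((7/3)*5)*526 = (35/3)*526 = 18410/3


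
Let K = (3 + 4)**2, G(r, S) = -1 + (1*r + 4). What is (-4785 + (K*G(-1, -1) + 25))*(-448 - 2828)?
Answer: 15272712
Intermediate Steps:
G(r, S) = 3 + r (G(r, S) = -1 + (r + 4) = -1 + (4 + r) = 3 + r)
K = 49 (K = 7**2 = 49)
(-4785 + (K*G(-1, -1) + 25))*(-448 - 2828) = (-4785 + (49*(3 - 1) + 25))*(-448 - 2828) = (-4785 + (49*2 + 25))*(-3276) = (-4785 + (98 + 25))*(-3276) = (-4785 + 123)*(-3276) = -4662*(-3276) = 15272712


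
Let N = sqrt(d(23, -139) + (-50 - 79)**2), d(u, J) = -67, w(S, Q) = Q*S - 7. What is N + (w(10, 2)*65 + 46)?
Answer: 891 + sqrt(16574) ≈ 1019.7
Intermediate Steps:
w(S, Q) = -7 + Q*S
N = sqrt(16574) (N = sqrt(-67 + (-50 - 79)**2) = sqrt(-67 + (-129)**2) = sqrt(-67 + 16641) = sqrt(16574) ≈ 128.74)
N + (w(10, 2)*65 + 46) = sqrt(16574) + ((-7 + 2*10)*65 + 46) = sqrt(16574) + ((-7 + 20)*65 + 46) = sqrt(16574) + (13*65 + 46) = sqrt(16574) + (845 + 46) = sqrt(16574) + 891 = 891 + sqrt(16574)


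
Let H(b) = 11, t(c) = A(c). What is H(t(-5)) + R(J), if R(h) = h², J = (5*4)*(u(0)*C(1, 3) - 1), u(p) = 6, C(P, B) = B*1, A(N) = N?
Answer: 115611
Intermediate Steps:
C(P, B) = B
t(c) = c
J = 340 (J = (5*4)*(6*3 - 1) = 20*(18 - 1) = 20*17 = 340)
H(t(-5)) + R(J) = 11 + 340² = 11 + 115600 = 115611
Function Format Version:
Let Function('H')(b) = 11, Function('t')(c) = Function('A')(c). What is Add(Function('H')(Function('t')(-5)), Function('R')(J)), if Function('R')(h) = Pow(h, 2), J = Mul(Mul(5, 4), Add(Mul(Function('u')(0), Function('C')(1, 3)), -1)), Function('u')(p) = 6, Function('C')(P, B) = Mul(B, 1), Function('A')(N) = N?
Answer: 115611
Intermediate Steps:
Function('C')(P, B) = B
Function('t')(c) = c
J = 340 (J = Mul(Mul(5, 4), Add(Mul(6, 3), -1)) = Mul(20, Add(18, -1)) = Mul(20, 17) = 340)
Add(Function('H')(Function('t')(-5)), Function('R')(J)) = Add(11, Pow(340, 2)) = Add(11, 115600) = 115611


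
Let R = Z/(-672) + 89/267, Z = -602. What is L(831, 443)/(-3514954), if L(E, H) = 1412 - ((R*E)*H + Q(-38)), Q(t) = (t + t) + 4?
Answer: 7216205/56239264 ≈ 0.12831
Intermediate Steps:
R = 59/48 (R = -602/(-672) + 89/267 = -602*(-1/672) + 89*(1/267) = 43/48 + 1/3 = 59/48 ≈ 1.2292)
Q(t) = 4 + 2*t (Q(t) = 2*t + 4 = 4 + 2*t)
L(E, H) = 1484 - 59*E*H/48 (L(E, H) = 1412 - ((59*E/48)*H + (4 + 2*(-38))) = 1412 - (59*E*H/48 + (4 - 76)) = 1412 - (59*E*H/48 - 72) = 1412 - (-72 + 59*E*H/48) = 1412 + (72 - 59*E*H/48) = 1484 - 59*E*H/48)
L(831, 443)/(-3514954) = (1484 - 59/48*831*443)/(-3514954) = (1484 - 7239949/16)*(-1/3514954) = -7216205/16*(-1/3514954) = 7216205/56239264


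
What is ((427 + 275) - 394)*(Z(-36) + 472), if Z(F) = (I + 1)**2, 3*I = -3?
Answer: 145376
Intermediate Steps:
I = -1 (I = (1/3)*(-3) = -1)
Z(F) = 0 (Z(F) = (-1 + 1)**2 = 0**2 = 0)
((427 + 275) - 394)*(Z(-36) + 472) = ((427 + 275) - 394)*(0 + 472) = (702 - 394)*472 = 308*472 = 145376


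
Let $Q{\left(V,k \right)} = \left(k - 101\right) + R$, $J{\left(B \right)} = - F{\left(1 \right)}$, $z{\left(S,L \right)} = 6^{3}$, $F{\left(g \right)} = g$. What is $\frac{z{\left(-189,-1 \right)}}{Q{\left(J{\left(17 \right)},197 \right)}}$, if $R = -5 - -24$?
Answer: $\frac{216}{115} \approx 1.8783$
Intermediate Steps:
$R = 19$ ($R = -5 + 24 = 19$)
$z{\left(S,L \right)} = 216$
$J{\left(B \right)} = -1$ ($J{\left(B \right)} = \left(-1\right) 1 = -1$)
$Q{\left(V,k \right)} = -82 + k$ ($Q{\left(V,k \right)} = \left(k - 101\right) + 19 = \left(-101 + k\right) + 19 = -82 + k$)
$\frac{z{\left(-189,-1 \right)}}{Q{\left(J{\left(17 \right)},197 \right)}} = \frac{216}{-82 + 197} = \frac{216}{115}$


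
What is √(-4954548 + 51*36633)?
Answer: 7*I*√62985 ≈ 1756.8*I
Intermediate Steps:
√(-4954548 + 51*36633) = √(-4954548 + 1868283) = √(-3086265) = 7*I*√62985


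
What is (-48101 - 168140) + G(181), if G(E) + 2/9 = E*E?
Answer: -1651322/9 ≈ -1.8348e+5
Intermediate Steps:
G(E) = -2/9 + E**2 (G(E) = -2/9 + E*E = -2/9 + E**2)
(-48101 - 168140) + G(181) = (-48101 - 168140) + (-2/9 + 181**2) = -216241 + (-2/9 + 32761) = -216241 + 294847/9 = -1651322/9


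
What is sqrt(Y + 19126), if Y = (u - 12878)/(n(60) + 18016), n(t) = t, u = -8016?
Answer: sqrt(1562221381958)/9038 ≈ 138.29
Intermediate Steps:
Y = -10447/9038 (Y = (-8016 - 12878)/(60 + 18016) = -20894/18076 = -20894*1/18076 = -10447/9038 ≈ -1.1559)
sqrt(Y + 19126) = sqrt(-10447/9038 + 19126) = sqrt(172850341/9038) = sqrt(1562221381958)/9038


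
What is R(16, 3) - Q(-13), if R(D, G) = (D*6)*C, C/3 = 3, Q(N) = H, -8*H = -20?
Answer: 1723/2 ≈ 861.50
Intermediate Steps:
H = 5/2 (H = -⅛*(-20) = 5/2 ≈ 2.5000)
Q(N) = 5/2
C = 9 (C = 3*3 = 9)
R(D, G) = 54*D (R(D, G) = (D*6)*9 = (6*D)*9 = 54*D)
R(16, 3) - Q(-13) = 54*16 - 1*5/2 = 864 - 5/2 = 1723/2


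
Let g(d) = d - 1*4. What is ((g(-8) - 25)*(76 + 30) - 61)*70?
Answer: -278810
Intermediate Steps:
g(d) = -4 + d (g(d) = d - 4 = -4 + d)
((g(-8) - 25)*(76 + 30) - 61)*70 = (((-4 - 8) - 25)*(76 + 30) - 61)*70 = ((-12 - 25)*106 - 61)*70 = (-37*106 - 61)*70 = (-3922 - 61)*70 = -3983*70 = -278810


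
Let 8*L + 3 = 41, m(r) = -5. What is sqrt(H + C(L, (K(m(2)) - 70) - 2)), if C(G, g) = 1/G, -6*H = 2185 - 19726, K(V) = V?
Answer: sqrt(4221838)/38 ≈ 54.071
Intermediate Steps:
L = 19/4 (L = -3/8 + (1/8)*41 = -3/8 + 41/8 = 19/4 ≈ 4.7500)
H = 5847/2 (H = -(2185 - 19726)/6 = -1/6*(-17541) = 5847/2 ≈ 2923.5)
sqrt(H + C(L, (K(m(2)) - 70) - 2)) = sqrt(5847/2 + 1/(19/4)) = sqrt(5847/2 + 4/19) = sqrt(111101/38) = sqrt(4221838)/38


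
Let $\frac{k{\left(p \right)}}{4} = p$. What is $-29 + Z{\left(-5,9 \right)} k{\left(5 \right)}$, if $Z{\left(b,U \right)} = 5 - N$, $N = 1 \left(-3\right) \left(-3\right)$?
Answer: $-109$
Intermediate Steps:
$k{\left(p \right)} = 4 p$
$N = 9$ ($N = \left(-3\right) \left(-3\right) = 9$)
$Z{\left(b,U \right)} = -4$ ($Z{\left(b,U \right)} = 5 - 9 = -4$)
$-29 + Z{\left(-5,9 \right)} k{\left(5 \right)} = -29 - 4 \cdot 4 \cdot 5 = -29 - 80 = -109$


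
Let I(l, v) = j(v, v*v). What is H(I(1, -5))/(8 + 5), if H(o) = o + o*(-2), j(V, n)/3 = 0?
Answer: 0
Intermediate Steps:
j(V, n) = 0 (j(V, n) = 3*0 = 0)
I(l, v) = 0
H(o) = -o (H(o) = o - 2*o = -o)
H(I(1, -5))/(8 + 5) = (-1*0)/(8 + 5) = 0/13 = 0*(1/13) = 0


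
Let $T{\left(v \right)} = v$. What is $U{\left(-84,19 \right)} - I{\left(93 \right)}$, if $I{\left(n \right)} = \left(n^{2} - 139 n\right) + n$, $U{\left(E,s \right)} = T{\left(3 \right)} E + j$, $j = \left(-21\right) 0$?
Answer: $3933$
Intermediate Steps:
$j = 0$
$U{\left(E,s \right)} = 3 E$ ($U{\left(E,s \right)} = 3 E + 0 = 3 E$)
$I{\left(n \right)} = n^{2} - 138 n$
$U{\left(-84,19 \right)} - I{\left(93 \right)} = 3 \left(-84\right) - 93 \left(-138 + 93\right) = -252 - 93 \left(-45\right) = -252 - -4185 = -252 + 4185 = 3933$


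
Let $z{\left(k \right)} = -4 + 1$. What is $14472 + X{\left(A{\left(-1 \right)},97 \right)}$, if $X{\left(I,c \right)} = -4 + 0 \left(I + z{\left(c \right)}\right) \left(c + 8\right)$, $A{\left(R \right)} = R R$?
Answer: $14468$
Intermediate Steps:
$z{\left(k \right)} = -3$
$A{\left(R \right)} = R^{2}$
$X{\left(I,c \right)} = -4$ ($X{\left(I,c \right)} = -4 + 0 \left(I - 3\right) \left(c + 8\right) = -4 + 0 \left(-3 + I\right) \left(8 + c\right) = -4 + 0 = -4$)
$14472 + X{\left(A{\left(-1 \right)},97 \right)} = 14472 - 4 = 14468$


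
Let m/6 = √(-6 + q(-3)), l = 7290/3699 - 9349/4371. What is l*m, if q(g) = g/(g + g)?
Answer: -100643*I*√22/199609 ≈ -2.3649*I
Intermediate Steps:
q(g) = ½ (q(g) = g/((2*g)) = (1/(2*g))*g = ½)
l = -100643/598827 (l = 7290*(1/3699) - 9349*1/4371 = 270/137 - 9349/4371 = -100643/598827 ≈ -0.16807)
m = 3*I*√22 (m = 6*√(-6 + ½) = 6*√(-11/2) = 6*(I*√22/2) = 3*I*√22 ≈ 14.071*I)
l*m = -100643*I*√22/199609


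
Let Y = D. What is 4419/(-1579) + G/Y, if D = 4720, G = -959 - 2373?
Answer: -6529727/1863220 ≈ -3.5045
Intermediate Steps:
G = -3332
Y = 4720
4419/(-1579) + G/Y = 4419/(-1579) - 3332/4720 = 4419*(-1/1579) - 3332*1/4720 = -4419/1579 - 833/1180 = -6529727/1863220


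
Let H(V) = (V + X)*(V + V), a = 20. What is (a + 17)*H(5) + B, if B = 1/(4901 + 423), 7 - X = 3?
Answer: 17728921/5324 ≈ 3330.0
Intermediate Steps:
X = 4 (X = 7 - 1*3 = 7 - 3 = 4)
H(V) = 2*V*(4 + V) (H(V) = (V + 4)*(V + V) = (4 + V)*(2*V) = 2*V*(4 + V))
B = 1/5324 ≈ 0.00018783
(a + 17)*H(5) + B = (20 + 17)*(2*5*(4 + 5)) + 1/5324 = 37*(2*5*9) + 1/5324 = 37*90 + 1/5324 = 3330 + 1/5324 = 17728921/5324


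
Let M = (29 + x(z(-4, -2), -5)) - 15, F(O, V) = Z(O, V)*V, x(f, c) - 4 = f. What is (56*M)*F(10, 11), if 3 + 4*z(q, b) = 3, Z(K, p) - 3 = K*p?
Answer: 1252944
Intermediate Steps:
Z(K, p) = 3 + K*p
z(q, b) = 0 (z(q, b) = -¾ + (¼)*3 = -¾ + ¾ = 0)
x(f, c) = 4 + f
F(O, V) = V*(3 + O*V) (F(O, V) = (3 + O*V)*V = V*(3 + O*V))
M = 18 (M = (29 + (4 + 0)) - 15 = (29 + 4) - 15 = 33 - 15 = 18)
(56*M)*F(10, 11) = (56*18)*(11*(3 + 10*11)) = 1008*(11*(3 + 110)) = 1008*(11*113) = 1008*1243 = 1252944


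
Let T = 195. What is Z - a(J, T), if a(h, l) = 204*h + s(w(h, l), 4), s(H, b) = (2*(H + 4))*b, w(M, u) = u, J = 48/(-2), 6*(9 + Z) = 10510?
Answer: 15140/3 ≈ 5046.7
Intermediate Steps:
Z = 5228/3 (Z = -9 + (1/6)*10510 = -9 + 5255/3 = 5228/3 ≈ 1742.7)
J = -24 (J = 48*(-1/2) = -24)
s(H, b) = b*(8 + 2*H) (s(H, b) = (2*(4 + H))*b = (8 + 2*H)*b = b*(8 + 2*H))
a(h, l) = 32 + 8*l + 204*h (a(h, l) = 204*h + 2*4*(4 + l) = 204*h + (32 + 8*l) = 32 + 8*l + 204*h)
Z - a(J, T) = 5228/3 - (32 + 8*195 + 204*(-24)) = 5228/3 - (32 + 1560 - 4896) = 5228/3 - 1*(-3304) = 5228/3 + 3304 = 15140/3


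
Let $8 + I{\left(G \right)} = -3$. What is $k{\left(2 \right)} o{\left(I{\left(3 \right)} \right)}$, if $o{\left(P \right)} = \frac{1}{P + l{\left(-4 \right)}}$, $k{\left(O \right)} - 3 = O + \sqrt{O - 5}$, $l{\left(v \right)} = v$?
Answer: $- \frac{1}{3} - \frac{i \sqrt{3}}{15} \approx -0.33333 - 0.11547 i$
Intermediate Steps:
$I{\left(G \right)} = -11$ ($I{\left(G \right)} = -8 - 3 = -11$)
$k{\left(O \right)} = 3 + O + \sqrt{-5 + O}$ ($k{\left(O \right)} = 3 + \left(O + \sqrt{O - 5}\right) = 3 + \left(O + \sqrt{-5 + O}\right) = 3 + O + \sqrt{-5 + O}$)
$o{\left(P \right)} = \frac{1}{-4 + P}$ ($o{\left(P \right)} = \frac{1}{P - 4} = \frac{1}{-4 + P}$)
$k{\left(2 \right)} o{\left(I{\left(3 \right)} \right)} = \frac{3 + 2 + \sqrt{-5 + 2}}{-4 - 11} = \frac{3 + 2 + \sqrt{-3}}{-15} = \left(3 + 2 + i \sqrt{3}\right) \left(- \frac{1}{15}\right) = \left(5 + i \sqrt{3}\right) \left(- \frac{1}{15}\right) = - \frac{1}{3} - \frac{i \sqrt{3}}{15}$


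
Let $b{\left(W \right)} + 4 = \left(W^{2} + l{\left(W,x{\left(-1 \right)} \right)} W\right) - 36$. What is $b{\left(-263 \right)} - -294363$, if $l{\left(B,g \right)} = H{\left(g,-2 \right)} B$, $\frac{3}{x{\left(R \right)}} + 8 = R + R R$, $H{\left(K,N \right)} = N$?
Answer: $225154$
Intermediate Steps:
$x{\left(R \right)} = \frac{3}{-8 + R + R^{2}}$ ($x{\left(R \right)} = \frac{3}{-8 + \left(R + R R\right)} = \frac{3}{-8 + \left(R + R^{2}\right)} = \frac{3}{-8 + R + R^{2}}$)
$l{\left(B,g \right)} = - 2 B$
$b{\left(W \right)} = -40 - W^{2}$ ($b{\left(W \right)} = -4 - \left(36 - W^{2} - - 2 W W\right) = -4 + \left(\left(W^{2} - 2 W^{2}\right) - 36\right) = -4 - \left(36 + W^{2}\right) = -40 - W^{2}$)
$b{\left(-263 \right)} - -294363 = \left(-40 - \left(-263\right)^{2}\right) - -294363 = \left(-40 - 69169\right) + 294363 = -69209 + 294363 = 225154$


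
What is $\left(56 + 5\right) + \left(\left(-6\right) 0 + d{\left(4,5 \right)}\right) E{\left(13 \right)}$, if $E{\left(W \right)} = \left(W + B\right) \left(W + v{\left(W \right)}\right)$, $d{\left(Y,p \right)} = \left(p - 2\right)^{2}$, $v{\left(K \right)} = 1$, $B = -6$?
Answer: $943$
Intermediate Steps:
$d{\left(Y,p \right)} = \left(-2 + p\right)^{2}$
$E{\left(W \right)} = \left(1 + W\right) \left(-6 + W\right)$ ($E{\left(W \right)} = \left(W - 6\right) \left(W + 1\right) = \left(-6 + W\right) \left(1 + W\right) = \left(1 + W\right) \left(-6 + W\right)$)
$\left(56 + 5\right) + \left(\left(-6\right) 0 + d{\left(4,5 \right)}\right) E{\left(13 \right)} = \left(56 + 5\right) + \left(\left(-6\right) 0 + \left(-2 + 5\right)^{2}\right) \left(-6 + 13^{2} - 65\right) = 61 + \left(0 + 3^{2}\right) \left(-6 + 169 - 65\right) = 61 + \left(0 + 9\right) 98 = 61 + 9 \cdot 98 = 61 + 882 = 943$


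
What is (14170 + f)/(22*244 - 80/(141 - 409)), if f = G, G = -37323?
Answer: -1551251/359676 ≈ -4.3129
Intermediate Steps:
f = -37323
(14170 + f)/(22*244 - 80/(141 - 409)) = (14170 - 37323)/(22*244 - 80/(141 - 409)) = -23153/(5368 - 80/(-268)) = -23153/(5368 - 80*(-1/268)) = -23153/(5368 + 20/67) = -23153/359676/67 = -23153*67/359676 = -1551251/359676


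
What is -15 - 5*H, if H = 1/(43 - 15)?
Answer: -425/28 ≈ -15.179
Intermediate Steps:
H = 1/28 ≈ 0.035714
-15 - 5*H = -15 - 5*1/28 = -15 - 5/28 = -425/28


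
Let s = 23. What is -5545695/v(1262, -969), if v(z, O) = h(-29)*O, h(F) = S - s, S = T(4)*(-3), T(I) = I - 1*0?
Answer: -369713/2261 ≈ -163.52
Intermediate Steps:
T(I) = I (T(I) = I + 0 = I)
S = -12 (S = 4*(-3) = -12)
h(F) = -35 (h(F) = -12 - 1*23 = -12 - 23 = -35)
v(z, O) = -35*O
-5545695/v(1262, -969) = -5545695/((-35*(-969))) = -5545695/33915 = -5545695*1/33915 = -369713/2261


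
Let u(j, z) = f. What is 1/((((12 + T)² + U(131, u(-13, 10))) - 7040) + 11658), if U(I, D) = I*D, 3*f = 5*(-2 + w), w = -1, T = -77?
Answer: 1/8188 ≈ 0.00012213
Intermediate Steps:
f = -5 (f = (5*(-2 - 1))/3 = (5*(-3))/3 = (⅓)*(-15) = -5)
u(j, z) = -5
U(I, D) = D*I
1/((((12 + T)² + U(131, u(-13, 10))) - 7040) + 11658) = 1/((((12 - 77)² - 5*131) - 7040) + 11658) = 1/((((-65)² - 655) - 7040) + 11658) = 1/(((4225 - 655) - 7040) + 11658) = 1/((3570 - 7040) + 11658) = 1/(-3470 + 11658) = 1/8188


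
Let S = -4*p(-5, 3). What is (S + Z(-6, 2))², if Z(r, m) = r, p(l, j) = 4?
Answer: 484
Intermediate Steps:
S = -16 (S = -4*4 = -16)
(S + Z(-6, 2))² = (-16 - 6)² = (-22)² = 484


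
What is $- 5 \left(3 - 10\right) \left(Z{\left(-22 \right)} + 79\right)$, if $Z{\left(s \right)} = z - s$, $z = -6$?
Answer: $3325$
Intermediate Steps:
$Z{\left(s \right)} = -6 - s$
$- 5 \left(3 - 10\right) \left(Z{\left(-22 \right)} + 79\right) = - 5 \left(3 - 10\right) \left(\left(-6 - -22\right) + 79\right) = \left(-5\right) \left(-7\right) \left(\left(-6 + 22\right) + 79\right) = 35 \left(16 + 79\right) = 35 \cdot 95 = 3325$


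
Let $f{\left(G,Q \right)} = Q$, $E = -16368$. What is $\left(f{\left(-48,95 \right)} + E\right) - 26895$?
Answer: $-43168$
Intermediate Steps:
$\left(f{\left(-48,95 \right)} + E\right) - 26895 = \left(95 - 16368\right) - 26895 = -16273 - 26895 = -43168$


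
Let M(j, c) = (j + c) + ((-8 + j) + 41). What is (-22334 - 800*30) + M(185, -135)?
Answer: -46066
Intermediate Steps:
M(j, c) = 33 + c + 2*j (M(j, c) = (c + j) + (33 + j) = 33 + c + 2*j)
(-22334 - 800*30) + M(185, -135) = (-22334 - 800*30) + (33 - 135 + 2*185) = (-22334 - 24000) + (33 - 135 + 370) = -46334 + 268 = -46066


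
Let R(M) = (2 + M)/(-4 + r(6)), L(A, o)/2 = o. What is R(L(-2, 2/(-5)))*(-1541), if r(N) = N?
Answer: -4623/5 ≈ -924.60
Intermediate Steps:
L(A, o) = 2*o
R(M) = 1 + M/2 (R(M) = (2 + M)/(-4 + 6) = (2 + M)/2 = (2 + M)*(½) = 1 + M/2)
R(L(-2, 2/(-5)))*(-1541) = (1 + (2*(2/(-5)))/2)*(-1541) = (1 + (2*(2*(-⅕)))/2)*(-1541) = (1 + (2*(-⅖))/2)*(-1541) = (1 + (½)*(-⅘))*(-1541) = (1 - ⅖)*(-1541) = (⅗)*(-1541) = -4623/5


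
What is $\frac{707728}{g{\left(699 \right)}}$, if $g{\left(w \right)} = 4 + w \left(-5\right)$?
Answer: $- \frac{707728}{3491} \approx -202.73$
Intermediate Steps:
$g{\left(w \right)} = 4 - 5 w$
$\frac{707728}{g{\left(699 \right)}} = \frac{707728}{4 - 3495} = \frac{707728}{-3491} = 707728 \left(- \frac{1}{3491}\right) = - \frac{707728}{3491}$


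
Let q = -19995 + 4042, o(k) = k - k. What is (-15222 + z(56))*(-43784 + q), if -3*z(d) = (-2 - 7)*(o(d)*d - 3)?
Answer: 909854247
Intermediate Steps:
o(k) = 0
q = -15953
z(d) = -9 (z(d) = -(-2 - 7)*(0*d - 3)/3 = -(-3)*(0 - 3) = -(-3)*(-3) = -⅓*27 = -9)
(-15222 + z(56))*(-43784 + q) = (-15222 - 9)*(-43784 - 15953) = -15231*(-59737) = 909854247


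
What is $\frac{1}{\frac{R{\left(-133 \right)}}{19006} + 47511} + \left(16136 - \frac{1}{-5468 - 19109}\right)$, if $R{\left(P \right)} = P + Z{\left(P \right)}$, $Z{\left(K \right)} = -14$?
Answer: $\frac{358104338016740149}{22192881547263} \approx 16136.0$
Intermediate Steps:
$R{\left(P \right)} = -14 + P$ ($R{\left(P \right)} = P - 14 = -14 + P$)
$\frac{1}{\frac{R{\left(-133 \right)}}{19006} + 47511} + \left(16136 - \frac{1}{-5468 - 19109}\right) = \frac{1}{\frac{-14 - 133}{19006} + 47511} + \left(16136 - \frac{1}{-5468 - 19109}\right) = \frac{1}{\left(-147\right) \frac{1}{19006} + 47511} + \left(16136 - \frac{1}{-24577}\right) = \frac{1}{- \frac{147}{19006} + 47511} + \left(16136 - - \frac{1}{24577}\right) = \frac{1}{\frac{902993919}{19006}} + \left(16136 + \frac{1}{24577}\right) = \frac{19006}{902993919} + \frac{396574473}{24577} = \frac{358104338016740149}{22192881547263}$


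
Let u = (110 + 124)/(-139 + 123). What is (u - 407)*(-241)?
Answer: 812893/8 ≈ 1.0161e+5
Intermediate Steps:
u = -117/8 (u = 234/(-16) = 234*(-1/16) = -117/8 ≈ -14.625)
(u - 407)*(-241) = (-117/8 - 407)*(-241) = -3373/8*(-241) = 812893/8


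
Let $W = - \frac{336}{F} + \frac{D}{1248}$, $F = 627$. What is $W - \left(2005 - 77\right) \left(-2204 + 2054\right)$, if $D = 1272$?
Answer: $\frac{3143030853}{10868} \approx 2.892 \cdot 10^{5}$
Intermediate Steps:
$W = \frac{5253}{10868}$ ($W = - \frac{336}{627} + \frac{1272}{1248} = \left(-336\right) \frac{1}{627} + 1272 \cdot \frac{1}{1248} = - \frac{112}{209} + \frac{53}{52} = \frac{5253}{10868} \approx 0.48335$)
$W - \left(2005 - 77\right) \left(-2204 + 2054\right) = \frac{5253}{10868} - \left(2005 - 77\right) \left(-2204 + 2054\right) = \frac{5253}{10868} - 1928 \left(-150\right) = \frac{5253}{10868} - -289200 = \frac{5253}{10868} + 289200 = \frac{3143030853}{10868}$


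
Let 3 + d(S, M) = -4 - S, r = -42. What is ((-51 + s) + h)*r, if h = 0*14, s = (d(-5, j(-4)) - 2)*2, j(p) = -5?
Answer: 2478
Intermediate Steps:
d(S, M) = -7 - S (d(S, M) = -3 + (-4 - S) = -7 - S)
s = -8 (s = ((-7 - 1*(-5)) - 2)*2 = ((-7 + 5) - 2)*2 = (-2 - 2)*2 = -4*2 = -8)
h = 0
((-51 + s) + h)*r = ((-51 - 8) + 0)*(-42) = (-59 + 0)*(-42) = -59*(-42) = 2478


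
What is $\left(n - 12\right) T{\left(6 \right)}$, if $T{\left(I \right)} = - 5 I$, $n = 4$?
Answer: $240$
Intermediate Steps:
$\left(n - 12\right) T{\left(6 \right)} = \left(4 - 12\right) \left(\left(-5\right) 6\right) = \left(4 - 12\right) \left(-30\right) = \left(-8\right) \left(-30\right) = 240$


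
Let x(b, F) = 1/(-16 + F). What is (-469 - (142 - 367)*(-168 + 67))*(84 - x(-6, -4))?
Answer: -19494557/10 ≈ -1.9495e+6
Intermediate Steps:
(-469 - (142 - 367)*(-168 + 67))*(84 - x(-6, -4)) = (-469 - (142 - 367)*(-168 + 67))*(84 - 1/(-16 - 4)) = (-469 - (-225)*(-101))*(84 - 1/(-20)) = (-469 - 1*22725)*(84 - 1*(-1/20)) = (-469 - 22725)*(84 + 1/20) = -23194*1681/20 = -19494557/10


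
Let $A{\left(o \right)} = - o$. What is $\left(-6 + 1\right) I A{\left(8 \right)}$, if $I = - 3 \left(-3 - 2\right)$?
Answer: $600$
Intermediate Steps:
$I = 15$ ($I = \left(-3\right) \left(-5\right) = 15$)
$\left(-6 + 1\right) I A{\left(8 \right)} = \left(-6 + 1\right) 15 \left(\left(-1\right) 8\right) = \left(-5\right) 15 \left(-8\right) = \left(-75\right) \left(-8\right) = 600$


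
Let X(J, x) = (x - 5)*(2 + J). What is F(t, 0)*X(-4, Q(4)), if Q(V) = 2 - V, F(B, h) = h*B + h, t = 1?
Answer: 0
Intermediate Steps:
F(B, h) = h + B*h (F(B, h) = B*h + h = h + B*h)
X(J, x) = (-5 + x)*(2 + J)
F(t, 0)*X(-4, Q(4)) = (0*(1 + 1))*(-10 - 5*(-4) + 2*(2 - 1*4) - 4*(2 - 1*4)) = (0*2)*(-10 + 20 + 2*(2 - 4) - 4*(2 - 4)) = 0*(-10 + 20 + 2*(-2) - 4*(-2)) = 0*(-10 + 20 - 4 + 8) = 0*14 = 0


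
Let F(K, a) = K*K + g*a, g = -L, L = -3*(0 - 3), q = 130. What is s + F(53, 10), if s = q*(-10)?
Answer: 1419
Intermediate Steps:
L = 9 (L = -3*(-3) = 9)
g = -9 (g = -1*9 = -9)
s = -1300 (s = 130*(-10) = -1300)
F(K, a) = K**2 - 9*a (F(K, a) = K*K - 9*a = K**2 - 9*a)
s + F(53, 10) = -1300 + (53**2 - 9*10) = -1300 + (2809 - 90) = -1300 + 2719 = 1419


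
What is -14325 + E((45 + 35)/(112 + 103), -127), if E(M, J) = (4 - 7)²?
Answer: -14316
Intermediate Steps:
E(M, J) = 9 (E(M, J) = (-3)² = 9)
-14325 + E((45 + 35)/(112 + 103), -127) = -14325 + 9 = -14316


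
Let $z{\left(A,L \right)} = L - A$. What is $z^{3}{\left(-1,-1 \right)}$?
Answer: $0$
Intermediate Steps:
$z^{3}{\left(-1,-1 \right)} = \left(-1 - -1\right)^{3} = \left(-1 + 1\right)^{3} = 0^{3} = 0$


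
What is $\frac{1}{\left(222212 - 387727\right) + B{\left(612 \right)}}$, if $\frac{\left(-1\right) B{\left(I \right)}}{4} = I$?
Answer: $- \frac{1}{167963} \approx -5.9537 \cdot 10^{-6}$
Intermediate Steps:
$B{\left(I \right)} = - 4 I$
$\frac{1}{\left(222212 - 387727\right) + B{\left(612 \right)}} = \frac{1}{\left(222212 - 387727\right) - 2448} = \frac{1}{-165515 - 2448} = \frac{1}{-167963} = - \frac{1}{167963}$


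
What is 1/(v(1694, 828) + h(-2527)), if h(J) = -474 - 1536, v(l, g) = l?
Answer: -1/316 ≈ -0.0031646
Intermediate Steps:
h(J) = -2010
1/(v(1694, 828) + h(-2527)) = 1/(1694 - 2010) = 1/(-316) = -1/316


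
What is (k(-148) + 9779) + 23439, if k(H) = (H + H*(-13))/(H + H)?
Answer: 33212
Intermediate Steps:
k(H) = -6 (k(H) = (H - 13*H)/((2*H)) = (-12*H)*(1/(2*H)) = -6)
(k(-148) + 9779) + 23439 = (-6 + 9779) + 23439 = 9773 + 23439 = 33212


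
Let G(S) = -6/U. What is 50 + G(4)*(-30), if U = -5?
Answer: 14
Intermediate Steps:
G(S) = 6/5 (G(S) = -6/(-5) = -6*(-⅕) = 6/5)
50 + G(4)*(-30) = 50 + (6/5)*(-30) = 50 - 36 = 14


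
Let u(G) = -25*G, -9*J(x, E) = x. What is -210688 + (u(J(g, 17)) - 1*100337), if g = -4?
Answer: -2799325/9 ≈ -3.1104e+5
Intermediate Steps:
J(x, E) = -x/9
-210688 + (u(J(g, 17)) - 1*100337) = -210688 + (-(-25)*(-4)/9 - 1*100337) = -210688 + (-25*4/9 - 100337) = -210688 + (-100/9 - 100337) = -210688 - 903133/9 = -2799325/9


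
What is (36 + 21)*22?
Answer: 1254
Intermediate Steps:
(36 + 21)*22 = 57*22 = 1254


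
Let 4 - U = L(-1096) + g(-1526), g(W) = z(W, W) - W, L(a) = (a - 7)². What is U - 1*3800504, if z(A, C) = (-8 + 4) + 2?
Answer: -5018633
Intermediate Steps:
L(a) = (-7 + a)²
z(A, C) = -2 (z(A, C) = -4 + 2 = -2)
g(W) = -2 - W
U = -1218129 (U = 4 - ((-7 - 1096)² + (-2 - 1*(-1526))) = 4 - ((-1103)² + (-2 + 1526)) = 4 - (1216609 + 1524) = 4 - 1*1218133 = 4 - 1218133 = -1218129)
U - 1*3800504 = -1218129 - 1*3800504 = -1218129 - 3800504 = -5018633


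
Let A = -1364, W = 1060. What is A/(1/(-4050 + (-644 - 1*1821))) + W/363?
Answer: 3225786040/363 ≈ 8.8865e+6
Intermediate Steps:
A/(1/(-4050 + (-644 - 1*1821))) + W/363 = -(-6402616 - 2483844) + 1060/363 = -1364/(1/(-4050 + (-644 - 1821))) + 1060*(1/363) = -1364/(1/(-4050 - 2465)) + 1060/363 = -1364/(1/(-6515)) + 1060/363 = -1364/(-1/6515) + 1060/363 = -1364*(-6515) + 1060/363 = 8886460 + 1060/363 = 3225786040/363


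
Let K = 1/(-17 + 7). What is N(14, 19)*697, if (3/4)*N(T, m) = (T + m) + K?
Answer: 458626/15 ≈ 30575.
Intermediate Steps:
K = -1/10 (K = 1/(-10) = -1/10 ≈ -0.10000)
N(T, m) = -2/15 + 4*T/3 + 4*m/3 (N(T, m) = 4*((T + m) - 1/10)/3 = 4*(-1/10 + T + m)/3 = -2/15 + 4*T/3 + 4*m/3)
N(14, 19)*697 = (-2/15 + (4/3)*14 + (4/3)*19)*697 = (-2/15 + 56/3 + 76/3)*697 = (658/15)*697 = 458626/15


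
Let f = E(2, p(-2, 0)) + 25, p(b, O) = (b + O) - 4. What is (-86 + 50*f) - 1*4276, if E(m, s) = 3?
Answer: -2962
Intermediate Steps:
p(b, O) = -4 + O + b (p(b, O) = (O + b) - 4 = -4 + O + b)
f = 28 (f = 3 + 25 = 28)
(-86 + 50*f) - 1*4276 = (-86 + 50*28) - 1*4276 = (-86 + 1400) - 4276 = 1314 - 4276 = -2962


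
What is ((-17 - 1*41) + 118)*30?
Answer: 1800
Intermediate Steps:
((-17 - 1*41) + 118)*30 = ((-17 - 41) + 118)*30 = (-58 + 118)*30 = 60*30 = 1800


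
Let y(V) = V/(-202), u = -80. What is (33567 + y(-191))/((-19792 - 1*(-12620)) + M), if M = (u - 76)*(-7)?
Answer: -1356145/245632 ≈ -5.5210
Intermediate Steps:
y(V) = -V/202 (y(V) = V*(-1/202) = -V/202)
M = 1092 (M = (-80 - 76)*(-7) = -156*(-7) = 1092)
(33567 + y(-191))/((-19792 - 1*(-12620)) + M) = (33567 - 1/202*(-191))/((-19792 - 1*(-12620)) + 1092) = (33567 + 191/202)/((-19792 + 12620) + 1092) = 6780725/(202*(-7172 + 1092)) = (6780725/202)/(-6080) = (6780725/202)*(-1/6080) = -1356145/245632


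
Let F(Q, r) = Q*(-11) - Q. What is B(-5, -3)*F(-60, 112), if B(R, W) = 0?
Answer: 0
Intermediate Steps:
F(Q, r) = -12*Q (F(Q, r) = -11*Q - Q = -12*Q)
B(-5, -3)*F(-60, 112) = 0*(-12*(-60)) = 0*720 = 0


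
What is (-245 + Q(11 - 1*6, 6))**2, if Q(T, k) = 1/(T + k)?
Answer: 7257636/121 ≈ 59980.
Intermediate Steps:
(-245 + Q(11 - 1*6, 6))**2 = (-245 + 1/((11 - 1*6) + 6))**2 = (-245 + 1/((11 - 6) + 6))**2 = (-245 + 1/(5 + 6))**2 = (-245 + 1/11)**2 = (-2694/11)**2 = 7257636/121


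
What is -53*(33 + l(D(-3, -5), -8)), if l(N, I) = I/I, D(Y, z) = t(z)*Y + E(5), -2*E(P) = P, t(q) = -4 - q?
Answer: -1802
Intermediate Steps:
E(P) = -P/2
D(Y, z) = -5/2 + Y*(-4 - z) (D(Y, z) = (-4 - z)*Y - ½*5 = Y*(-4 - z) - 5/2 = -5/2 + Y*(-4 - z))
l(N, I) = 1
-53*(33 + l(D(-3, -5), -8)) = -53*(33 + 1) = -53*34 = -1802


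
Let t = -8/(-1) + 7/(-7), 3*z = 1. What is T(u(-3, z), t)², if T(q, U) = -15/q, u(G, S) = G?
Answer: 25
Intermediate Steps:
z = ⅓ (z = (⅓)*1 = ⅓ ≈ 0.33333)
t = 7 (t = -8*(-1) + 7*(-⅐) = 8 - 1 = 7)
T(u(-3, z), t)² = (-15/(-3))² = (-15*(-⅓))² = 5² = 25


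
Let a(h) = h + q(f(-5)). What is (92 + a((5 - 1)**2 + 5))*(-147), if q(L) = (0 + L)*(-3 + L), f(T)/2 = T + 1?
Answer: -29547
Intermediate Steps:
f(T) = 2 + 2*T (f(T) = 2*(T + 1) = 2*(1 + T) = 2 + 2*T)
q(L) = L*(-3 + L)
a(h) = 88 + h (a(h) = h + (2 + 2*(-5))*(-3 + (2 + 2*(-5))) = h + (2 - 10)*(-3 + (2 - 10)) = h - 8*(-3 - 8) = h - 8*(-11) = h + 88 = 88 + h)
(92 + a((5 - 1)**2 + 5))*(-147) = (92 + (88 + ((5 - 1)**2 + 5)))*(-147) = (92 + (88 + (4**2 + 5)))*(-147) = (92 + (88 + (16 + 5)))*(-147) = (92 + (88 + 21))*(-147) = (92 + 109)*(-147) = 201*(-147) = -29547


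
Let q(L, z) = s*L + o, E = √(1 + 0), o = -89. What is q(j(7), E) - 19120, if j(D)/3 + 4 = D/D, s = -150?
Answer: -17859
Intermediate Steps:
E = 1 (E = √1 = 1)
j(D) = -9 (j(D) = -12 + 3*(D/D) = -12 + 3*1 = -12 + 3 = -9)
q(L, z) = -89 - 150*L (q(L, z) = -150*L - 89 = -89 - 150*L)
q(j(7), E) - 19120 = (-89 - 150*(-9)) - 19120 = (-89 + 1350) - 19120 = 1261 - 19120 = -17859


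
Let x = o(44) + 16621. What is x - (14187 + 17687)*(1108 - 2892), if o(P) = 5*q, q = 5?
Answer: 56879862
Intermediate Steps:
o(P) = 25 (o(P) = 5*5 = 25)
x = 16646 (x = 25 + 16621 = 16646)
x - (14187 + 17687)*(1108 - 2892) = 16646 - (14187 + 17687)*(1108 - 2892) = 16646 - 31874*(-1784) = 16646 - 1*(-56863216) = 16646 + 56863216 = 56879862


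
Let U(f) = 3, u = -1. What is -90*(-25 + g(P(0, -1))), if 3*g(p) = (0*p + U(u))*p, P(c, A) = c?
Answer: 2250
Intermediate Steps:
g(p) = p (g(p) = ((0*p + 3)*p)/3 = ((0 + 3)*p)/3 = (3*p)/3 = p)
-90*(-25 + g(P(0, -1))) = -90*(-25 + 0) = -90*(-25) = 2250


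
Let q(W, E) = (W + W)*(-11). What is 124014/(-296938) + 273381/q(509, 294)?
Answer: -41282958075/1662555862 ≈ -24.831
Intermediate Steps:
q(W, E) = -22*W (q(W, E) = (2*W)*(-11) = -22*W)
124014/(-296938) + 273381/q(509, 294) = 124014/(-296938) + 273381/((-22*509)) = 124014*(-1/296938) + 273381/(-11198) = -62007/148469 + 273381*(-1/11198) = -62007/148469 - 273381/11198 = -41282958075/1662555862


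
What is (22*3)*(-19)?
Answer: -1254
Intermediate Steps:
(22*3)*(-19) = 66*(-19) = -1254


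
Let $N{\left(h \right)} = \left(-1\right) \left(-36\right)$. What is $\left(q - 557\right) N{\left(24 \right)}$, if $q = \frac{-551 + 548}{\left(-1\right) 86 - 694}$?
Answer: $- \frac{1303371}{65} \approx -20052.0$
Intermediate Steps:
$N{\left(h \right)} = 36$
$q = \frac{1}{260}$ ($q = - \frac{3}{-86 - 694} = - \frac{3}{-780} = \left(-3\right) \left(- \frac{1}{780}\right) = \frac{1}{260} \approx 0.0038462$)
$\left(q - 557\right) N{\left(24 \right)} = \left(\frac{1}{260} - 557\right) 36 = \left(- \frac{144819}{260}\right) 36 = - \frac{1303371}{65}$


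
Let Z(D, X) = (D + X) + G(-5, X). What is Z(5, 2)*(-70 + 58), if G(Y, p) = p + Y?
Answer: -48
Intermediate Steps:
G(Y, p) = Y + p
Z(D, X) = -5 + D + 2*X (Z(D, X) = (D + X) + (-5 + X) = -5 + D + 2*X)
Z(5, 2)*(-70 + 58) = (-5 + 5 + 2*2)*(-70 + 58) = (-5 + 5 + 4)*(-12) = 4*(-12) = -48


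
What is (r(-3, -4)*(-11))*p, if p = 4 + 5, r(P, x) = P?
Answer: 297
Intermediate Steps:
p = 9
(r(-3, -4)*(-11))*p = -3*(-11)*9 = 33*9 = 297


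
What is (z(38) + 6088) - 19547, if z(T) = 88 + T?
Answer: -13333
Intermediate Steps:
(z(38) + 6088) - 19547 = ((88 + 38) + 6088) - 19547 = (126 + 6088) - 19547 = 6214 - 19547 = -13333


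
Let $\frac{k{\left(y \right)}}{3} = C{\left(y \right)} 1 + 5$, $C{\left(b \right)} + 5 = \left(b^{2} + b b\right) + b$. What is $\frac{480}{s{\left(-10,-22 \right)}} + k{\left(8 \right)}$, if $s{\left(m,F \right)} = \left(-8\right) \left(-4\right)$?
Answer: $423$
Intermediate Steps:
$C{\left(b \right)} = -5 + b + 2 b^{2}$ ($C{\left(b \right)} = -5 + \left(\left(b^{2} + b b\right) + b\right) = -5 + \left(\left(b^{2} + b^{2}\right) + b\right) = -5 + \left(2 b^{2} + b\right) = -5 + \left(b + 2 b^{2}\right) = -5 + b + 2 b^{2}$)
$k{\left(y \right)} = 3 y + 6 y^{2}$ ($k{\left(y \right)} = 3 \left(\left(-5 + y + 2 y^{2}\right) 1 + 5\right) = 3 \left(\left(-5 + y + 2 y^{2}\right) + 5\right) = 3 \left(y + 2 y^{2}\right) = 3 y + 6 y^{2}$)
$s{\left(m,F \right)} = 32$
$\frac{480}{s{\left(-10,-22 \right)}} + k{\left(8 \right)} = \frac{480}{32} + 3 \cdot 8 \left(1 + 2 \cdot 8\right) = 480 \cdot \frac{1}{32} + 3 \cdot 8 \left(1 + 16\right) = 15 + 3 \cdot 8 \cdot 17 = 15 + 408 = 423$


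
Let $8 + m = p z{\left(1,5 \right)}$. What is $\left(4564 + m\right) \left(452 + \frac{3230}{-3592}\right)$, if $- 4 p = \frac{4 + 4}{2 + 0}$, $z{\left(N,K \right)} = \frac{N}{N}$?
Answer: $\frac{3690356235}{1796} \approx 2.0548 \cdot 10^{6}$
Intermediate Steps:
$z{\left(N,K \right)} = 1$
$p = -1$ ($p = - \frac{\left(4 + 4\right) \frac{1}{2 + 0}}{4} = - \frac{8 \cdot \frac{1}{2}}{4} = \left(- \frac{1}{4}\right) 4 = -1$)
$m = -9$ ($m = -8 - 1 = -9$)
$\left(4564 + m\right) \left(452 + \frac{3230}{-3592}\right) = \left(4564 - 9\right) \left(452 + \frac{3230}{-3592}\right) = 4555 \left(452 + 3230 \left(- \frac{1}{3592}\right)\right) = 4555 \left(452 - \frac{1615}{1796}\right) = 4555 \cdot \frac{810177}{1796} = \frac{3690356235}{1796}$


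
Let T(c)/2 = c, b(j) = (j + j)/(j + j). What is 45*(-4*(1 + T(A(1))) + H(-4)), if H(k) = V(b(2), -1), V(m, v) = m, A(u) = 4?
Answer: -1575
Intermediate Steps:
b(j) = 1 (b(j) = (2*j)/((2*j)) = (2*j)*(1/(2*j)) = 1)
T(c) = 2*c
H(k) = 1
45*(-4*(1 + T(A(1))) + H(-4)) = 45*(-4*(1 + 2*4) + 1) = 45*(-4*(1 + 8) + 1) = 45*(-4*9 + 1) = 45*(-36 + 1) = 45*(-35) = -1575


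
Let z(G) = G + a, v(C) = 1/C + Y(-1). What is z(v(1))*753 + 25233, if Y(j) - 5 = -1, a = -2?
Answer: 27492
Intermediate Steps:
Y(j) = 4 (Y(j) = 5 - 1 = 4)
v(C) = 4 + 1/C (v(C) = 1/C + 4 = 4 + 1/C)
z(G) = -2 + G (z(G) = G - 2 = -2 + G)
z(v(1))*753 + 25233 = (-2 + (4 + 1/1))*753 + 25233 = (-2 + (4 + 1))*753 + 25233 = (-2 + 5)*753 + 25233 = 3*753 + 25233 = 2259 + 25233 = 27492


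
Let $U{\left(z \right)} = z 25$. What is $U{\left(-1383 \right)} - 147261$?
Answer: $-181836$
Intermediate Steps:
$U{\left(z \right)} = 25 z$
$U{\left(-1383 \right)} - 147261 = 25 \left(-1383\right) - 147261 = -34575 - 147261 = -181836$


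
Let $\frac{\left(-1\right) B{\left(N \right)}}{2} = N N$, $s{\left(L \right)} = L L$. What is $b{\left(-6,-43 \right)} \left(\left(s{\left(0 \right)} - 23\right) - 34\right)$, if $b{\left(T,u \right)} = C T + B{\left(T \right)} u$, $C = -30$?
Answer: $-186732$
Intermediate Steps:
$s{\left(L \right)} = L^{2}$
$B{\left(N \right)} = - 2 N^{2}$ ($B{\left(N \right)} = - 2 N N = - 2 N^{2}$)
$b{\left(T,u \right)} = - 30 T - 2 u T^{2}$ ($b{\left(T,u \right)} = - 30 T + - 2 T^{2} u = - 30 T - 2 u T^{2}$)
$b{\left(-6,-43 \right)} \left(\left(s{\left(0 \right)} - 23\right) - 34\right) = 2 \left(-6\right) \left(-15 - \left(-6\right) \left(-43\right)\right) \left(\left(0^{2} - 23\right) - 34\right) = 2 \left(-6\right) \left(-15 - 258\right) \left(\left(0 - 23\right) - 34\right) = 2 \left(-6\right) \left(-273\right) \left(-23 - 34\right) = 3276 \left(-57\right) = -186732$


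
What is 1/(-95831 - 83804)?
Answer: -1/179635 ≈ -5.5668e-6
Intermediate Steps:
1/(-95831 - 83804) = 1/(-179635) = -1/179635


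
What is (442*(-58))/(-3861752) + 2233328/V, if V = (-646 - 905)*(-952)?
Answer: 270700367429/178189926222 ≈ 1.5192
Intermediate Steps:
V = 1476552 (V = -1551*(-952) = 1476552)
(442*(-58))/(-3861752) + 2233328/V = (442*(-58))/(-3861752) + 2233328/1476552 = -25636*(-1/3861752) + 2233328*(1/1476552) = 6409/965438 + 279166/184569 = 270700367429/178189926222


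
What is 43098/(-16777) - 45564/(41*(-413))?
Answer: 34648794/284084941 ≈ 0.12197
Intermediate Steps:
43098/(-16777) - 45564/(41*(-413)) = 43098*(-1/16777) - 45564/(-16933) = -43098/16777 - 45564*(-1/16933) = -43098/16777 + 45564/16933 = 34648794/284084941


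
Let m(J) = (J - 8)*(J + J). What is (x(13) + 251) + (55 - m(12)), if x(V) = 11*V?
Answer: 353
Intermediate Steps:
m(J) = 2*J*(-8 + J) (m(J) = (-8 + J)*(2*J) = 2*J*(-8 + J))
(x(13) + 251) + (55 - m(12)) = (11*13 + 251) + (55 - 2*12*(-8 + 12)) = (143 + 251) + (55 - 2*12*4) = 394 + (55 - 1*96) = 394 + (55 - 96) = 394 - 41 = 353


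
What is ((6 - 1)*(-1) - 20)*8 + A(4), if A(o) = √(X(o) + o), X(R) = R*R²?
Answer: -200 + 2*√17 ≈ -191.75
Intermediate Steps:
X(R) = R³
A(o) = √(o + o³) (A(o) = √(o³ + o) = √(o + o³))
((6 - 1)*(-1) - 20)*8 + A(4) = ((6 - 1)*(-1) - 20)*8 + √(4 + 4³) = (5*(-1) - 20)*8 + √(4 + 64) = (-5 - 20)*8 + √68 = -25*8 + 2*√17 = -200 + 2*√17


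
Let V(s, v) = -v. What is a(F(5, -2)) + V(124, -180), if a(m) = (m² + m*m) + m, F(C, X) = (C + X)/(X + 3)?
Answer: 201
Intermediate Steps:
F(C, X) = (C + X)/(3 + X)
a(m) = m + 2*m² (a(m) = (m² + m²) + m = 2*m² + m = m + 2*m²)
a(F(5, -2)) + V(124, -180) = ((5 - 2)/(3 - 2))*(1 + 2*((5 - 2)/(3 - 2))) - 1*(-180) = (3/1)*(1 + 2*(3/1)) + 180 = (1*3)*(1 + 2*(1*3)) + 180 = 3*(1 + 2*3) + 180 = 3*(1 + 6) + 180 = 3*7 + 180 = 21 + 180 = 201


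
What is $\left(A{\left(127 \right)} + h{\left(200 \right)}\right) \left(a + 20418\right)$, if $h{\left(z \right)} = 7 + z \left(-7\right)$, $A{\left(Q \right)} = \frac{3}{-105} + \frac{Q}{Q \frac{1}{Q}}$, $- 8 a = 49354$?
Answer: $- \frac{505101089}{28} \approx -1.8039 \cdot 10^{7}$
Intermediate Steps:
$a = - \frac{24677}{4}$ ($a = \left(- \frac{1}{8}\right) 49354 = - \frac{24677}{4} \approx -6169.3$)
$A{\left(Q \right)} = - \frac{1}{35} + Q$ ($A{\left(Q \right)} = 3 \left(- \frac{1}{105}\right) + \frac{Q}{1} = - \frac{1}{35} + Q 1 = - \frac{1}{35} + Q$)
$h{\left(z \right)} = 7 - 7 z$
$\left(A{\left(127 \right)} + h{\left(200 \right)}\right) \left(a + 20418\right) = \left(\left(- \frac{1}{35} + 127\right) + \left(7 - 1400\right)\right) \left(- \frac{24677}{4} + 20418\right) = \left(\frac{4444}{35} + \left(7 - 1400\right)\right) \frac{56995}{4} = \left(\frac{4444}{35} - 1393\right) \frac{56995}{4} = \left(- \frac{44311}{35}\right) \frac{56995}{4} = - \frac{505101089}{28}$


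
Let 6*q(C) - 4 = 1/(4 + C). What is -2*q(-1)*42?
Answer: -182/3 ≈ -60.667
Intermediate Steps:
q(C) = 2/3 + 1/(6*(4 + C))
-2*q(-1)*42 = -(17 + 4*(-1))/(3*(4 - 1))*42 = -(17 - 4)/(3*3)*42 = -13/(3*3)*42 = -2*13/18*42 = -13/9*42 = -182/3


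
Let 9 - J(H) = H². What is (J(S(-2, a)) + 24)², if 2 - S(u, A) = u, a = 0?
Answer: 289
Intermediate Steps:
S(u, A) = 2 - u
J(H) = 9 - H²
(J(S(-2, a)) + 24)² = ((9 - (2 - 1*(-2))²) + 24)² = ((9 - (2 + 2)²) + 24)² = ((9 - 1*4²) + 24)² = ((9 - 1*16) + 24)² = ((9 - 16) + 24)² = (-7 + 24)² = 17² = 289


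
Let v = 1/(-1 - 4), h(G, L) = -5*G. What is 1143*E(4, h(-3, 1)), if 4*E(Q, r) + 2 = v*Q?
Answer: -8001/10 ≈ -800.10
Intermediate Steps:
v = -⅕ (v = 1/(-5) = -⅕ ≈ -0.20000)
E(Q, r) = -½ - Q/20 (E(Q, r) = -½ + (-Q/5)/4 = -½ - Q/20)
1143*E(4, h(-3, 1)) = 1143*(-½ - 1/20*4) = 1143*(-½ - ⅕) = 1143*(-7/10) = -8001/10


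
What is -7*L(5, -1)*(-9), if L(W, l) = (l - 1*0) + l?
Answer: -126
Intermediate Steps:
L(W, l) = 2*l (L(W, l) = (l + 0) + l = l + l = 2*l)
-7*L(5, -1)*(-9) = -14*(-1)*(-9) = -7*(-2)*(-9) = 14*(-9) = -126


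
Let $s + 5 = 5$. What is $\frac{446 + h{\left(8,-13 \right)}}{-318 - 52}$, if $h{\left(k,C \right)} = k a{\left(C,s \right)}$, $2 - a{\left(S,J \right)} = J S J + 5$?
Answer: $- \frac{211}{185} \approx -1.1405$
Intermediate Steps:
$s = 0$ ($s = -5 + 5 = 0$)
$a{\left(S,J \right)} = -3 - S J^{2}$ ($a{\left(S,J \right)} = 2 - \left(J S J + 5\right) = 2 - \left(S J^{2} + 5\right) = 2 - \left(5 + S J^{2}\right) = -3 - S J^{2}$)
$h{\left(k,C \right)} = - 3 k$ ($h{\left(k,C \right)} = k \left(-3 - C 0^{2}\right) = k \left(-3 - C 0\right) = k \left(-3 + 0\right) = k \left(-3\right) = - 3 k$)
$\frac{446 + h{\left(8,-13 \right)}}{-318 - 52} = \frac{446 - 24}{-318 - 52} = \frac{446 - 24}{-370} = 422 \left(- \frac{1}{370}\right) = - \frac{211}{185}$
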